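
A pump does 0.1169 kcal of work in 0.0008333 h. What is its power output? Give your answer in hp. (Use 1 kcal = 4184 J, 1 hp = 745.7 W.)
Convert to SI: W = 489.11 J, t = 2.99988 s
P = W/t = 489.11/2.99988 = 163.043 W = 0.2186 hp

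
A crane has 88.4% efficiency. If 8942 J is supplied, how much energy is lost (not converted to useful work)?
W_lost = W_in(1 − η) = 8942·(1 − 0.884) = 1037 J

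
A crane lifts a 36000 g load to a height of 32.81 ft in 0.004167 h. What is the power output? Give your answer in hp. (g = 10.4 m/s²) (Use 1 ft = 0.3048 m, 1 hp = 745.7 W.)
Convert to SI: m = 36.0 kg, h = 10.0005 m, t = 15.0012 s
P = mgh/t = (36.0)(10.4)(10.0005)/15.0012 = 249.592 W = 0.3347 hp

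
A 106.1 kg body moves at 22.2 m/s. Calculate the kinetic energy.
KE = ½mv² = ½(106.1)(22.2)² = 26150 J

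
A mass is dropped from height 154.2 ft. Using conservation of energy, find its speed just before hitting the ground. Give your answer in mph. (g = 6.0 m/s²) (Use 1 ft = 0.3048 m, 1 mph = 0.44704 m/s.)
Convert to SI: h = 47.0002 m
mgh = ½mv² ⇒ v = √(2gh) = √(2·6.0·47.0002) = 23.7487 m/s = 53.12 mph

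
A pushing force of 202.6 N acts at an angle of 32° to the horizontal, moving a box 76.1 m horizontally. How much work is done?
W = F·d·cosθ = (202.6)(76.1)cos(32°) = 13080 J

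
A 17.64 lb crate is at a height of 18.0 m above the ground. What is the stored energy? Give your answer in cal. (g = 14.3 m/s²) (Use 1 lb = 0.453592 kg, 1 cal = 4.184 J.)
Convert to SI: m = 8.00136 kg, h = 18.0 m
PE = mgh = (8.00136)(14.3)(18.0) = 2059.55 J = 492.2 cal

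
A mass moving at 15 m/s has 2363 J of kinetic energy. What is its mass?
m = 2·KE/v² = 2·2363/(15)² = 21.0 kg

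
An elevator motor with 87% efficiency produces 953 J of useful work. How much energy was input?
W_in = W_out/η = 953/0.87 = 1095 J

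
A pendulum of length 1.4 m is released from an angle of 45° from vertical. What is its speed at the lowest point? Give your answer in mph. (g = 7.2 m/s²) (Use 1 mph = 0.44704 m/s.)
h = L(1 − cosθ) = 1.4(1 − cos45°) = 0.410051 m
v = √(2gh) = √(2·7.2·0.410051) = 2.42996 m/s = 5.436 mph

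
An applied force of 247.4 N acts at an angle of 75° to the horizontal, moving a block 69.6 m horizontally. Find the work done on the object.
W = F·d·cosθ = (247.4)(69.6)cos(75°) = 4457 J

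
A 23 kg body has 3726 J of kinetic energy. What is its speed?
v = √(2·KE/m) = √(2·3726/23) = 18.0 m/s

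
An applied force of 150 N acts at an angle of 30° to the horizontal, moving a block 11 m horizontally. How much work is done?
W = F·d·cosθ = (150)(11)cos(30°) = 1429 J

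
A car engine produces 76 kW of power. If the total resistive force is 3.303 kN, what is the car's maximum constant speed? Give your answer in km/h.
Convert to SI: F = 3303.0 N
P = Fv ⇒ v = P/F = 76000 W/3303.0 N = 23.0094 m/s = 82.83 km/h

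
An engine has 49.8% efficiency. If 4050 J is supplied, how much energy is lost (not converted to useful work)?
W_lost = W_in(1 − η) = 4050·(1 − 0.498) = 2033 J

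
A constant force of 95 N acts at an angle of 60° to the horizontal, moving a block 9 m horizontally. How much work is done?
W = F·d·cosθ = (95)(9)cos(60°) = 427.5 J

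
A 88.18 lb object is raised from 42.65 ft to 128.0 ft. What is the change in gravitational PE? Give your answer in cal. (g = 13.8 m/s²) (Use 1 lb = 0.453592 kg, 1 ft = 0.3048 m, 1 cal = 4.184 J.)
Convert to SI: m = 39.9977 kg, Δh = 26.0147 m
ΔPE = mgΔh = (39.9977)(13.8)(26.0147) = 14359.3 J = 3432 cal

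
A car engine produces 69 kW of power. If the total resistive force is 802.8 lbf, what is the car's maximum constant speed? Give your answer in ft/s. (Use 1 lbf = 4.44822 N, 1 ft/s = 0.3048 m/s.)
Convert to SI: F = 3571.03 N
P = Fv ⇒ v = P/F = 69000 W/3571.03 N = 19.3222 m/s = 63.39 ft/s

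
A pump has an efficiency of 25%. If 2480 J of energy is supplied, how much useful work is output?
W_out = η·W_in = 0.25·2480 = 620.0 J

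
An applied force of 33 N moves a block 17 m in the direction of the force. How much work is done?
W = F·d = (33)(17) = 561.0 J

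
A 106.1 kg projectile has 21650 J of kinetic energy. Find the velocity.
v = √(2·KE/m) = √(2·21650/106.1) = 20.2 m/s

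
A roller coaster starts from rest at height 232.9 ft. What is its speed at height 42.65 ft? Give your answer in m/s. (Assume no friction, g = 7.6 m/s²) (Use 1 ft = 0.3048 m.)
Convert to SI: h₁−h₂ = 57.9882 m
mgh₁ = mgh₂ + ½mv² ⇒ v = √(2g(h₁−h₂)) = √(2·7.6·57.9882) = 29.69 m/s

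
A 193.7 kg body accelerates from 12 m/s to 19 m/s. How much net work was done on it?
W = ΔKE = ½m(v₂² − v₁²) = ½(193.7)(19² − 12²) = 21016.45 J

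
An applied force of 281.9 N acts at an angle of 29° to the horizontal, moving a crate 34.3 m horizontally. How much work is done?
W = F·d·cosθ = (281.9)(34.3)cos(29°) = 8457 J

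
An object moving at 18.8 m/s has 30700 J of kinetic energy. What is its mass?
m = 2·KE/v² = 2·30700/(18.8)² = 173.7 kg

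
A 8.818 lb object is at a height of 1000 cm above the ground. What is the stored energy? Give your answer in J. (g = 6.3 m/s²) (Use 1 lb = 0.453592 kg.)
Convert to SI: m = 3.99977 kg, h = 10.0 m
PE = mgh = (3.99977)(6.3)(10.0) = 252.0 J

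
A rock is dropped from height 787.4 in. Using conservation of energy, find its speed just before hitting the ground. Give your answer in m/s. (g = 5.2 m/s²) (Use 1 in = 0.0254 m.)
Convert to SI: h = 20.0 m
mgh = ½mv² ⇒ v = √(2gh) = √(2·5.2·20.0) = 14.42 m/s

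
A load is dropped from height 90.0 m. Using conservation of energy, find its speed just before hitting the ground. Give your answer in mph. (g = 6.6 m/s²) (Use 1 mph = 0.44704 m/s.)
mgh = ½mv² ⇒ v = √(2gh) = √(2·6.6·90.0) = 34.4674 m/s = 77.1 mph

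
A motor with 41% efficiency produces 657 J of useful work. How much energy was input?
W_in = W_out/η = 657/0.41 = 1602 J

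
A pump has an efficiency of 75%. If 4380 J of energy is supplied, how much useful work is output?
W_out = η·W_in = 0.75·4380 = 3285.0 J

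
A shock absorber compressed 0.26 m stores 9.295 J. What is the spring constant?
k = 2·PE/x² = 2·9.295/(0.26)² = 275.0 N/m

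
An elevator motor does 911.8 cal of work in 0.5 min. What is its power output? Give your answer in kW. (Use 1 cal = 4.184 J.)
Convert to SI: W = 3814.97 J, t = 30.0 s
P = W/t = 3814.97/30.0 = 127.166 W = 0.1272 kW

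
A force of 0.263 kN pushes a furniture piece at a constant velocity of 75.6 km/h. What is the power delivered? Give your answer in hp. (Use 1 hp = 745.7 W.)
Convert to SI: F = 263.0 N, v = 21.0 m/s
P = Fv = (263.0)(21.0) = 5523.0 W = 7.406 hp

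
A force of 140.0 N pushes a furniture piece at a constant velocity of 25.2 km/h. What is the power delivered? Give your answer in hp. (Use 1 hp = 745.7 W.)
Convert to SI: F = 140.0 N, v = 7.0 m/s
P = Fv = (140.0)(7.0) = 980.0 W = 1.314 hp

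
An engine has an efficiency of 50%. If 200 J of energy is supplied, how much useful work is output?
W_out = η·W_in = 0.5·200 = 100.0 J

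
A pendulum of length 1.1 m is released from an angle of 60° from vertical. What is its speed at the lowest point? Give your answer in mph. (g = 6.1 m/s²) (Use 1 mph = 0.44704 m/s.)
h = L(1 − cosθ) = 1.1(1 − cos60°) = 0.55 m
v = √(2gh) = √(2·6.1·0.55) = 2.59037 m/s = 5.794 mph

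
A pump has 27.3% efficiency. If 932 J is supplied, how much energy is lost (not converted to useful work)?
W_lost = W_in(1 − η) = 932·(1 − 0.273) = 677.6 J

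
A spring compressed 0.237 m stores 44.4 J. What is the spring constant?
k = 2·PE/x² = 2·44.4/(0.237)² = 1581 N/m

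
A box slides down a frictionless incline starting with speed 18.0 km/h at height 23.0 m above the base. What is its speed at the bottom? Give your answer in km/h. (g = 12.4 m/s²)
Convert to SI: v₀ = 5.0 m/s, h = 23.0 m
½mv₀² + mgh = ½mv² ⇒ v = √(v₀² + 2gh) = √(5.0² + 2·12.4·23.0) = 24.4008 m/s = 87.84 km/h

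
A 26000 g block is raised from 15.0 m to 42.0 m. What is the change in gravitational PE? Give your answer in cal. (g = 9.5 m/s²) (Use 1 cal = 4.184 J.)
Convert to SI: m = 26.0 kg, Δh = 27.0 m
ΔPE = mgΔh = (26.0)(9.5)(27.0) = 6669.0 J = 1594 cal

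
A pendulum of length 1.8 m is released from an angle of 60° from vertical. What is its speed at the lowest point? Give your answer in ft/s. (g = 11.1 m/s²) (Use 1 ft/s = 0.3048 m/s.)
h = L(1 − cosθ) = 1.8(1 − cos60°) = 0.9 m
v = √(2gh) = √(2·11.1·0.9) = 4.4699 m/s = 14.67 ft/s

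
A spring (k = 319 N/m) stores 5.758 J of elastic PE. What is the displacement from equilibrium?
x = √(2·PE/k) = √(2·5.758/319) = 0.19 m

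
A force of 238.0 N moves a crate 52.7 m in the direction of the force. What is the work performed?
W = F·d = (238.0)(52.7) = 12540 J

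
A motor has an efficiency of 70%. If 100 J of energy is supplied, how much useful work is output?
W_out = η·W_in = 0.7·100 = 70.0 J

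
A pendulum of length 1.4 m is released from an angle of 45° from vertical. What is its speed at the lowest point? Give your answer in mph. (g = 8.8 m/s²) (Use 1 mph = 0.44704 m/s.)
h = L(1 − cosθ) = 1.4(1 − cos45°) = 0.410051 m
v = √(2gh) = √(2·8.8·0.410051) = 2.68643 m/s = 6.009 mph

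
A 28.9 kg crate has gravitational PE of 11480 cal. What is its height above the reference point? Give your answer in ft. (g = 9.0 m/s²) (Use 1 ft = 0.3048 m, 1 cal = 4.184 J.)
Convert to SI: m = 28.9 kg, PE = 48032.3 J
h = PE/(mg) = 48032.3/(28.9·9.0) = 184.669 m = 605.9 ft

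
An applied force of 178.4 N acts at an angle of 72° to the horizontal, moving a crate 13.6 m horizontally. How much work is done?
W = F·d·cosθ = (178.4)(13.6)cos(72°) = 749.7 J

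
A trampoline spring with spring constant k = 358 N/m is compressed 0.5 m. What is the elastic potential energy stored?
PE = ½kx² = ½(358)(0.5)² = 44.75 J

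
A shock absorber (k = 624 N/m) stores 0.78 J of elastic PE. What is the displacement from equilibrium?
x = √(2·PE/k) = √(2·0.78/624) = 0.05 m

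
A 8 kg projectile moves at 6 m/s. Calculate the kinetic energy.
KE = ½mv² = ½(8)(6)² = 144.0 J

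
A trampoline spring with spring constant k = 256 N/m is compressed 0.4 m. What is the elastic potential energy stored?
PE = ½kx² = ½(256)(0.4)² = 20.48 J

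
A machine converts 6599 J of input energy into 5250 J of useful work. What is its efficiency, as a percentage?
η = W_out/W_in = 5250/6599 = 79.56%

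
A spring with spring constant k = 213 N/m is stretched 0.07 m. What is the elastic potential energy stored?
PE = ½kx² = ½(213)(0.07)² = 0.5219 J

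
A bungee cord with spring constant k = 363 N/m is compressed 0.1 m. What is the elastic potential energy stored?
PE = ½kx² = ½(363)(0.1)² = 1.815 J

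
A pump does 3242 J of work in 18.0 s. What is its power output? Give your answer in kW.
P = W/t = 3242.0/18.0 = 180.111 W = 0.1801 kW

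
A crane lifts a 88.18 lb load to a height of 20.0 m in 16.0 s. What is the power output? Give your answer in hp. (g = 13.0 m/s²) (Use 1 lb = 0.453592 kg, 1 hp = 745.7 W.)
Convert to SI: m = 39.9977 kg, h = 20.0 m, t = 16.0 s
P = mgh/t = (39.9977)(13.0)(20.0)/16.0 = 649.963 W = 0.8716 hp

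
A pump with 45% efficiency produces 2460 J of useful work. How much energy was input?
W_in = W_out/η = 2460/0.45 = 5467 J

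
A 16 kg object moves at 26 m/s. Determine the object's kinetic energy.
KE = ½mv² = ½(16)(26)² = 5408.0 J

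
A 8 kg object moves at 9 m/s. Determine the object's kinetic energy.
KE = ½mv² = ½(8)(9)² = 324.0 J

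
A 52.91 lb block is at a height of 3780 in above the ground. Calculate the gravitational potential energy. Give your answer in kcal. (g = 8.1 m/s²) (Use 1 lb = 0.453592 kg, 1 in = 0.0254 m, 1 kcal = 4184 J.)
Convert to SI: m = 23.9996 kg, h = 96.012 m
PE = mgh = (23.9996)(8.1)(96.012) = 18664.4 J = 4.461 kcal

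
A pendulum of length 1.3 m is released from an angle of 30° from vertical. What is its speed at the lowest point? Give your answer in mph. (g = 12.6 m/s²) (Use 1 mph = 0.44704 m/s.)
h = L(1 − cosθ) = 1.3(1 − cos30°) = 0.174167 m
v = √(2gh) = √(2·12.6·0.174167) = 2.095 m/s = 4.686 mph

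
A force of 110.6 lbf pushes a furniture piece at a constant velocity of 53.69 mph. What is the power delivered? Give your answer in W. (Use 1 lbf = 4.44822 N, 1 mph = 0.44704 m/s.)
Convert to SI: F = 491.973 N, v = 24.0016 m/s
P = Fv = (491.973)(24.0016) = 11810 W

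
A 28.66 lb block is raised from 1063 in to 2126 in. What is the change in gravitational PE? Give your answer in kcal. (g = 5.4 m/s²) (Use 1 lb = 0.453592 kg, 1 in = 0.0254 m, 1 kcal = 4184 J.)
Convert to SI: m = 12.9999 kg, Δh = 27.0002 m
ΔPE = mgΔh = (12.9999)(5.4)(27.0002) = 1895.41 J = 0.453 kcal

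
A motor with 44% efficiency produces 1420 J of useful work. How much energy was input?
W_in = W_out/η = 1420/0.44 = 3227 J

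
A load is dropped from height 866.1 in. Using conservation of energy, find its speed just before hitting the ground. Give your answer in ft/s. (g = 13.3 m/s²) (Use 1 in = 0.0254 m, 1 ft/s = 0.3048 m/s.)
Convert to SI: h = 21.9989 m
mgh = ½mv² ⇒ v = √(2gh) = √(2·13.3·21.9989) = 24.1903 m/s = 79.36 ft/s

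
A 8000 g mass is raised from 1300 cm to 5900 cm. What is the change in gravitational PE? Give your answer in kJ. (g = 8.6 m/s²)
Convert to SI: m = 8.0 kg, Δh = 46.0 m
ΔPE = mgΔh = (8.0)(8.6)(46.0) = 3164.8 J = 3.165 kJ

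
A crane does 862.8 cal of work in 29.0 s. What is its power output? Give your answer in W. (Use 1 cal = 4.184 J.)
Convert to SI: W = 3609.96 J, t = 29.0 s
P = W/t = 3609.96/29.0 = 124.5 W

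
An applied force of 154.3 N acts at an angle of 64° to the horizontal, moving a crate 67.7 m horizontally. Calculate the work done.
W = F·d·cosθ = (154.3)(67.7)cos(64°) = 4579 J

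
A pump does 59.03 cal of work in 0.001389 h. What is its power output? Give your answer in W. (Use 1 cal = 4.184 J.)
Convert to SI: W = 246.982 J, t = 5.0004 s
P = W/t = 246.982/5.0004 = 49.39 W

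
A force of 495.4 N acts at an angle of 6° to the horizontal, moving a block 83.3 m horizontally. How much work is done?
W = F·d·cosθ = (495.4)(83.3)cos(6°) = 41040 J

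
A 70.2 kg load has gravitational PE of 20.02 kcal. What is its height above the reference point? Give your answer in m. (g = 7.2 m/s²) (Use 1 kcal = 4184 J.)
Convert to SI: m = 70.2 kg, PE = 83763.7 J
h = PE/(mg) = 83763.7/(70.2·7.2) = 165.7 m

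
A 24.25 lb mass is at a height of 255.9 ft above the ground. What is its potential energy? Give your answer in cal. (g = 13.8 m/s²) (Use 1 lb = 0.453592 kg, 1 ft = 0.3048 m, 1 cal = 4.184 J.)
Convert to SI: m = 10.9996 kg, h = 77.9983 m
PE = mgh = (10.9996)(13.8)(77.9983) = 11839.7 J = 2830 cal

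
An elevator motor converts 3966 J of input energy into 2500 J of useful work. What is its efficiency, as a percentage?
η = W_out/W_in = 2500/3966 = 63.04%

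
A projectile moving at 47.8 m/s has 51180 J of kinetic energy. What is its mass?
m = 2·KE/v² = 2·51180/(47.8)² = 44.8 kg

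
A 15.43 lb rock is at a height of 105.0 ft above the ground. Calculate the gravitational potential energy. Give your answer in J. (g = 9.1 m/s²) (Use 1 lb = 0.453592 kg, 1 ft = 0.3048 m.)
Convert to SI: m = 6.99892 kg, h = 32.004 m
PE = mgh = (6.99892)(9.1)(32.004) = 2038 J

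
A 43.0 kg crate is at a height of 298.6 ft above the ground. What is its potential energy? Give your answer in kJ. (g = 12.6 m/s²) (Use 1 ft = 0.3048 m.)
Convert to SI: m = 43.0 kg, h = 91.0133 m
PE = mgh = (43.0)(12.6)(91.0133) = 49311.0 J = 49.31 kJ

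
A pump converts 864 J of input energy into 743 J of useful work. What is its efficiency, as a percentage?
η = W_out/W_in = 743/864 = 86.0%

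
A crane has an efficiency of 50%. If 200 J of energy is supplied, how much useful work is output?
W_out = η·W_in = 0.5·200 = 100.0 J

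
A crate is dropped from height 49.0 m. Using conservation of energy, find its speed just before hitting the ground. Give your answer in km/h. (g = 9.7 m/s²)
mgh = ½mv² ⇒ v = √(2gh) = √(2·9.7·49.0) = 30.8318 m/s = 111.0 km/h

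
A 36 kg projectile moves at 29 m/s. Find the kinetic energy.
KE = ½mv² = ½(36)(29)² = 15138.0 J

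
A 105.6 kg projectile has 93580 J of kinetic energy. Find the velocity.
v = √(2·KE/m) = √(2·93580/105.6) = 42.1 m/s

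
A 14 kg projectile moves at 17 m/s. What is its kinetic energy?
KE = ½mv² = ½(14)(17)² = 2023.0 J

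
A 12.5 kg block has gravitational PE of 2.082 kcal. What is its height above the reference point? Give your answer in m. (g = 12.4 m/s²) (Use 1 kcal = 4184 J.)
Convert to SI: m = 12.5 kg, PE = 8711.09 J
h = PE/(mg) = 8711.09/(12.5·12.4) = 56.2 m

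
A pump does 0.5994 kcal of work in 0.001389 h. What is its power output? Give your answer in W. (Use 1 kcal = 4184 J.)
Convert to SI: W = 2507.89 J, t = 5.0004 s
P = W/t = 2507.89/5.0004 = 501.5 W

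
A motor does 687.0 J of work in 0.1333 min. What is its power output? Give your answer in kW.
Convert to SI: W = 687.0 J, t = 7.998 s
P = W/t = 687.0/7.998 = 85.8965 W = 0.0859 kW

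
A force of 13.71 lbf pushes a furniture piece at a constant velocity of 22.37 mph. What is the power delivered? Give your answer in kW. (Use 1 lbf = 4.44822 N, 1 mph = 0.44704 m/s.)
Convert to SI: F = 60.9851 N, v = 10.0003 m/s
P = Fv = (60.9851)(10.0003) = 609.868 W = 0.6099 kW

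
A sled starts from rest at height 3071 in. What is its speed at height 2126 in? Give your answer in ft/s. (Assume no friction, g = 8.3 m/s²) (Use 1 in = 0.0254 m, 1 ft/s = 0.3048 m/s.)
Convert to SI: h₁−h₂ = 24.003 m
mgh₁ = mgh₂ + ½mv² ⇒ v = √(2g(h₁−h₂)) = √(2·8.3·24.003) = 19.9612 m/s = 65.49 ft/s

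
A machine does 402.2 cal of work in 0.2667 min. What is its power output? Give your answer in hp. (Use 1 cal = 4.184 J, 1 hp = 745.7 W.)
Convert to SI: W = 1682.8 J, t = 16.002 s
P = W/t = 1682.8/16.002 = 105.162 W = 0.141 hp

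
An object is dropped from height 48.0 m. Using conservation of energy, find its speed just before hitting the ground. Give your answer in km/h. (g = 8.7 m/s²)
mgh = ½mv² ⇒ v = √(2gh) = √(2·8.7·48.0) = 28.8998 m/s = 104.0 km/h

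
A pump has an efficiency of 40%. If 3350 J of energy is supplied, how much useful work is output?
W_out = η·W_in = 0.4·3350 = 1340.0 J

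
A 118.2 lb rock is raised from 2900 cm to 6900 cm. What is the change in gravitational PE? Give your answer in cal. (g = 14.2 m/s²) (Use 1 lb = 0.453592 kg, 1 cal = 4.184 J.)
Convert to SI: m = 53.6146 kg, Δh = 40.0 m
ΔPE = mgΔh = (53.6146)(14.2)(40.0) = 30453.1 J = 7278 cal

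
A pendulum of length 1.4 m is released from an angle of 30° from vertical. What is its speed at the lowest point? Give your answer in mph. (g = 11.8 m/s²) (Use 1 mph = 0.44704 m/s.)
h = L(1 − cosθ) = 1.4(1 − cos30°) = 0.187564 m
v = √(2gh) = √(2·11.8·0.187564) = 2.10393 m/s = 4.706 mph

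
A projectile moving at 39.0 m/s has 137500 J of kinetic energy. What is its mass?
m = 2·KE/v² = 2·137500/(39.0)² = 180.8 kg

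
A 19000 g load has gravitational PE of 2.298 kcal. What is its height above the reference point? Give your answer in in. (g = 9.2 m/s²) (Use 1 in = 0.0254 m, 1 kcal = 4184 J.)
Convert to SI: m = 19.0 kg, PE = 9614.83 J
h = PE/(mg) = 9614.83/(19.0·9.2) = 55.0048 m = 2166 in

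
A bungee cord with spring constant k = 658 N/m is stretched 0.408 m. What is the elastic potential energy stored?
PE = ½kx² = ½(658)(0.408)² = 54.77 J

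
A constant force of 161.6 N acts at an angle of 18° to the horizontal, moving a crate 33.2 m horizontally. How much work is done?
W = F·d·cosθ = (161.6)(33.2)cos(18°) = 5103 J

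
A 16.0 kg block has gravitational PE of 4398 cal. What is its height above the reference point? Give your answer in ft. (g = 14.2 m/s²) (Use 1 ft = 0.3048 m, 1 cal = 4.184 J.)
Convert to SI: m = 16.0 kg, PE = 18401.2 J
h = PE/(mg) = 18401.2/(16.0·14.2) = 80.9913 m = 265.7 ft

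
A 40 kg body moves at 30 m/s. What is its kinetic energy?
KE = ½mv² = ½(40)(30)² = 18000.0 J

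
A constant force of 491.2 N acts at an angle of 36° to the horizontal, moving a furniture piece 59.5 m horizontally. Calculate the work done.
W = F·d·cosθ = (491.2)(59.5)cos(36°) = 23640 J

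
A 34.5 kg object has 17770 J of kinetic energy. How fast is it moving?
v = √(2·KE/m) = √(2·17770/34.5) = 32.1 m/s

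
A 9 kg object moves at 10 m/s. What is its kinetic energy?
KE = ½mv² = ½(9)(10)² = 450.0 J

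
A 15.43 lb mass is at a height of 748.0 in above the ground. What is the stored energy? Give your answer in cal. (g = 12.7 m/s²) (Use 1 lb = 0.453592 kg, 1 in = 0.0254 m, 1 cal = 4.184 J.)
Convert to SI: m = 6.99892 kg, h = 18.9992 m
PE = mgh = (6.99892)(12.7)(18.9992) = 1688.77 J = 403.6 cal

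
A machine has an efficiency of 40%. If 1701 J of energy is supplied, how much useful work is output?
W_out = η·W_in = 0.4·1701 = 680.4 J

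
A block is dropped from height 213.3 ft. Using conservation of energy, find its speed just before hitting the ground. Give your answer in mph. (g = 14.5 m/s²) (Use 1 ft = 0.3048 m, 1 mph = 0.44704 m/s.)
Convert to SI: h = 65.0138 m
mgh = ½mv² ⇒ v = √(2gh) = √(2·14.5·65.0138) = 43.4212 m/s = 97.13 mph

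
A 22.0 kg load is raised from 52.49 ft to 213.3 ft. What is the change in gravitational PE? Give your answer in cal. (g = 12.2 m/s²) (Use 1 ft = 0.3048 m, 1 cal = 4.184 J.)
Convert to SI: m = 22.0 kg, Δh = 49.0149 m
ΔPE = mgΔh = (22.0)(12.2)(49.0149) = 13155.6 J = 3144 cal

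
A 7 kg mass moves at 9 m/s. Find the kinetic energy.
KE = ½mv² = ½(7)(9)² = 283.5 J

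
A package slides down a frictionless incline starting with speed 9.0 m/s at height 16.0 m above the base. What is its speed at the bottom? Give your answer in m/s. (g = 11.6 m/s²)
½mv₀² + mgh = ½mv² ⇒ v = √(v₀² + 2gh) = √(9.0² + 2·11.6·16.0) = 21.26 m/s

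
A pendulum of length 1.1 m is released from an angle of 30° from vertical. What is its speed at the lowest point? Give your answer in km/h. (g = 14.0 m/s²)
h = L(1 − cosθ) = 1.1(1 − cos30°) = 0.147372 m
v = √(2gh) = √(2·14.0·0.147372) = 2.03136 m/s = 7.313 km/h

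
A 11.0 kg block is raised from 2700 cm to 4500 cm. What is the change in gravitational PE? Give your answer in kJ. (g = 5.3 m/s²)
Convert to SI: m = 11.0 kg, Δh = 18.0 m
ΔPE = mgΔh = (11.0)(5.3)(18.0) = 1049.4 J = 1.049 kJ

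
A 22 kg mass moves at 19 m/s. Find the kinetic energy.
KE = ½mv² = ½(22)(19)² = 3971.0 J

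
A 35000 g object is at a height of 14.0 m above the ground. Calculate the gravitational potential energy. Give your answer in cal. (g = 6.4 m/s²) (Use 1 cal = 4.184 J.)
Convert to SI: m = 35.0 kg, h = 14.0 m
PE = mgh = (35.0)(6.4)(14.0) = 3136.0 J = 749.5 cal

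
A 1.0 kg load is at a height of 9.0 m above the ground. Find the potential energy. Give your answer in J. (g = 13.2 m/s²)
PE = mgh = (1.0)(13.2)(9.0) = 118.8 J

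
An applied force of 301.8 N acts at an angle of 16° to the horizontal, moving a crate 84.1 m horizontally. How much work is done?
W = F·d·cosθ = (301.8)(84.1)cos(16°) = 24400 J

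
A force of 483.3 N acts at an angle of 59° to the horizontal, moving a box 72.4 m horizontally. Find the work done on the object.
W = F·d·cosθ = (483.3)(72.4)cos(59°) = 18020 J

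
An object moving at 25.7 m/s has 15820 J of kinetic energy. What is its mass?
m = 2·KE/v² = 2·15820/(25.7)² = 47.9 kg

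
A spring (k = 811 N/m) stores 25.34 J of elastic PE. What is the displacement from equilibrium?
x = √(2·PE/k) = √(2·25.34/811) = 0.25 m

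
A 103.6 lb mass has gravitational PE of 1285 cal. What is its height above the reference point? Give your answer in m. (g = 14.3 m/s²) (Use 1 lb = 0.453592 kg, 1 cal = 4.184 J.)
Convert to SI: m = 46.9921 kg, PE = 5376.44 J
h = PE/(mg) = 5376.44/(46.9921·14.3) = 8.001 m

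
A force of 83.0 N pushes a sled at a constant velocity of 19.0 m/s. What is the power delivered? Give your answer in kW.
P = Fv = (83.0)(19.0) = 1577.0 W = 1.577 kW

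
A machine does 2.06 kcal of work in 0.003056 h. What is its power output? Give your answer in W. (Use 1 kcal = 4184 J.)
Convert to SI: W = 8619.04 J, t = 11.0016 s
P = W/t = 8619.04/11.0016 = 783.4 W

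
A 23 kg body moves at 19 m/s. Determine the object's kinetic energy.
KE = ½mv² = ½(23)(19)² = 4151.5 J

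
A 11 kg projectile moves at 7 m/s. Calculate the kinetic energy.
KE = ½mv² = ½(11)(7)² = 269.5 J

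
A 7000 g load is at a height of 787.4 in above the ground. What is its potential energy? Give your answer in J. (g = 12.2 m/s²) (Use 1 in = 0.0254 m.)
Convert to SI: m = 7.0 kg, h = 20.0 m
PE = mgh = (7.0)(12.2)(20.0) = 1708 J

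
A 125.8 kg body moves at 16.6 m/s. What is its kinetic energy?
KE = ½mv² = ½(125.8)(16.6)² = 17330 J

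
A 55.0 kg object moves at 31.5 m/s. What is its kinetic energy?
KE = ½mv² = ½(55.0)(31.5)² = 27290 J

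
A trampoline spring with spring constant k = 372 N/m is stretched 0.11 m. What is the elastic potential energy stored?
PE = ½kx² = ½(372)(0.11)² = 2.251 J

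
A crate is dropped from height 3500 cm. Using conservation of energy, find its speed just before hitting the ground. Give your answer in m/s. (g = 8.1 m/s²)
Convert to SI: h = 35.0 m
mgh = ½mv² ⇒ v = √(2gh) = √(2·8.1·35.0) = 23.81 m/s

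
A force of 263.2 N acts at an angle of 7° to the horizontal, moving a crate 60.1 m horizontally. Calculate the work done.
W = F·d·cosθ = (263.2)(60.1)cos(7°) = 15700 J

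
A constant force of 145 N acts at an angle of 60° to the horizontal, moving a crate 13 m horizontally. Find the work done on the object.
W = F·d·cosθ = (145)(13)cos(60°) = 942.5 J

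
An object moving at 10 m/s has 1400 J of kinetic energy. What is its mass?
m = 2·KE/v² = 2·1400/(10)² = 28.0 kg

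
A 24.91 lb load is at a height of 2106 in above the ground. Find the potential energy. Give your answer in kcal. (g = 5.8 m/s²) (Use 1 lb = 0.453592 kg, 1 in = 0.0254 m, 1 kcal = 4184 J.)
Convert to SI: m = 11.299 kg, h = 53.4924 m
PE = mgh = (11.299)(5.8)(53.4924) = 3505.57 J = 0.8379 kcal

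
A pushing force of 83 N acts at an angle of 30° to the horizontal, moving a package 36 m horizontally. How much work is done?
W = F·d·cosθ = (83)(36)cos(30°) = 2588 J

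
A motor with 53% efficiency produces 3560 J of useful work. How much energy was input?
W_in = W_out/η = 3560/0.53 = 6717 J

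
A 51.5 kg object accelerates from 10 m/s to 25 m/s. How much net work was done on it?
W = ΔKE = ½m(v₂² − v₁²) = ½(51.5)(25² − 10²) = 13518.75 J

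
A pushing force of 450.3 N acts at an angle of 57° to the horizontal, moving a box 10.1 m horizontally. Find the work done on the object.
W = F·d·cosθ = (450.3)(10.1)cos(57°) = 2477 J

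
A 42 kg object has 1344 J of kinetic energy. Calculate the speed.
v = √(2·KE/m) = √(2·1344/42) = 8.0 m/s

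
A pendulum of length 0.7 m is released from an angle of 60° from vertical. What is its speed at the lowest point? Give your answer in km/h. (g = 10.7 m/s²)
h = L(1 − cosθ) = 0.7(1 − cos60°) = 0.35 m
v = √(2gh) = √(2·10.7·0.35) = 2.73679 m/s = 9.852 km/h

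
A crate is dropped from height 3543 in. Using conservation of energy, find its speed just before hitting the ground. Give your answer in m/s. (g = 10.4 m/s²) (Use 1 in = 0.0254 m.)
Convert to SI: h = 89.9922 m
mgh = ½mv² ⇒ v = √(2gh) = √(2·10.4·89.9922) = 43.26 m/s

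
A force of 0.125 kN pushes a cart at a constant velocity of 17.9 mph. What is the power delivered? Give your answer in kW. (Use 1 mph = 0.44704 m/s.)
Convert to SI: F = 125.0 N, v = 8.00202 m/s
P = Fv = (125.0)(8.00202) = 1000.25 W = 1.0 kW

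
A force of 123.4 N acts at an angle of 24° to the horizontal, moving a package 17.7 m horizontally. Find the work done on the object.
W = F·d·cosθ = (123.4)(17.7)cos(24°) = 1995 J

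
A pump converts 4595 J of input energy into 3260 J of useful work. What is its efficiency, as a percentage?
η = W_out/W_in = 3260/4595 = 70.95%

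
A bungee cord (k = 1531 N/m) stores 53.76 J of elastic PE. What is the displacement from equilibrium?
x = √(2·PE/k) = √(2·53.76/1531) = 0.265 m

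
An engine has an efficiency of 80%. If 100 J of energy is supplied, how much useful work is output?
W_out = η·W_in = 0.8·100 = 80.0 J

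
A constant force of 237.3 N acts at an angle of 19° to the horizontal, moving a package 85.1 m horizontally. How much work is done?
W = F·d·cosθ = (237.3)(85.1)cos(19°) = 19090 J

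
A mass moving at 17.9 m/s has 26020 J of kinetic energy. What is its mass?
m = 2·KE/v² = 2·26020/(17.9)² = 162.4 kg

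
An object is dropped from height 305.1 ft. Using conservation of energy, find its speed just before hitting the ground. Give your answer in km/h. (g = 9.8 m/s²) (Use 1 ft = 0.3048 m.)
Convert to SI: h = 92.9945 m
mgh = ½mv² ⇒ v = √(2gh) = √(2·9.8·92.9945) = 42.693 m/s = 153.7 km/h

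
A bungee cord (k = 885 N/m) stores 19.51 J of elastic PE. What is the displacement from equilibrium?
x = √(2·PE/k) = √(2·19.51/885) = 0.21 m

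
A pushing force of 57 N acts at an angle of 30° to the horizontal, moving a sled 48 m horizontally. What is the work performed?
W = F·d·cosθ = (57)(48)cos(30°) = 2369 J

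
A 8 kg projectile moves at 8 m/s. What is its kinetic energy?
KE = ½mv² = ½(8)(8)² = 256.0 J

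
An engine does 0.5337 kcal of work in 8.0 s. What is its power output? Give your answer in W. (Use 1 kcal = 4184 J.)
Convert to SI: W = 2233.0 J, t = 8.0 s
P = W/t = 2233.0/8.0 = 279.1 W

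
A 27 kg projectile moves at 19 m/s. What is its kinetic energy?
KE = ½mv² = ½(27)(19)² = 4873.5 J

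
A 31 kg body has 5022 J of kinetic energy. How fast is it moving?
v = √(2·KE/m) = √(2·5022/31) = 18.0 m/s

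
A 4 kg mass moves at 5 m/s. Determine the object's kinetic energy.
KE = ½mv² = ½(4)(5)² = 50.0 J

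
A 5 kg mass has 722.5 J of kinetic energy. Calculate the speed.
v = √(2·KE/m) = √(2·722.5/5) = 17.0 m/s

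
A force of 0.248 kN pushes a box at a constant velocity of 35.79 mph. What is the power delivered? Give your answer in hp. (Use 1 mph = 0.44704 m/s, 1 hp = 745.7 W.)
Convert to SI: F = 248.0 N, v = 15.9996 m/s
P = Fv = (248.0)(15.9996) = 3967.89 W = 5.321 hp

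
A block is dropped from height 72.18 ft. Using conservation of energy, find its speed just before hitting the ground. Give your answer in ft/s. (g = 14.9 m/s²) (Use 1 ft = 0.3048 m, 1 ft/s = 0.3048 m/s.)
Convert to SI: h = 22.0005 m
mgh = ½mv² ⇒ v = √(2gh) = √(2·14.9·22.0005) = 25.605 m/s = 84.01 ft/s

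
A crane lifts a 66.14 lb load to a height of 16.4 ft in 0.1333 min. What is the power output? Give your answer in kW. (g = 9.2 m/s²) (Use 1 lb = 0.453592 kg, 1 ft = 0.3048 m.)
Convert to SI: m = 30.0006 kg, h = 4.99872 m, t = 7.998 s
P = mgh/t = (30.0006)(9.2)(4.99872)/7.998 = 172.502 W = 0.1725 kW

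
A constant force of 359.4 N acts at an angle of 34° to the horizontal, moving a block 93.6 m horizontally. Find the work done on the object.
W = F·d·cosθ = (359.4)(93.6)cos(34°) = 27890 J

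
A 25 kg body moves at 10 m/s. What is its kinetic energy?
KE = ½mv² = ½(25)(10)² = 1250.0 J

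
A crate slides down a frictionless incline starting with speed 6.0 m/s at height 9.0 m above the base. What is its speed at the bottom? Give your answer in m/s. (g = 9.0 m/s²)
½mv₀² + mgh = ½mv² ⇒ v = √(v₀² + 2gh) = √(6.0² + 2·9.0·9.0) = 14.07 m/s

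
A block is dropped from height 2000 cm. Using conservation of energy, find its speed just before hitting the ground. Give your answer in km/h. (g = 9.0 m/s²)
Convert to SI: h = 20.0 m
mgh = ½mv² ⇒ v = √(2gh) = √(2·9.0·20.0) = 18.9737 m/s = 68.31 km/h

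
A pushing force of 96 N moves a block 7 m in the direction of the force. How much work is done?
W = F·d = (96)(7) = 672.0 J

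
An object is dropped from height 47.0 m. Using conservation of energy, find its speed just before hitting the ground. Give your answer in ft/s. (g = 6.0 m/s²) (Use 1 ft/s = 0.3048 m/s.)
mgh = ½mv² ⇒ v = √(2gh) = √(2·6.0·47.0) = 23.7487 m/s = 77.92 ft/s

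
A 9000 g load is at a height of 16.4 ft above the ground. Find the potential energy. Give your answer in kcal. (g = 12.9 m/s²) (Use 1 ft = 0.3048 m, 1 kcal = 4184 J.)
Convert to SI: m = 9.0 kg, h = 4.99872 m
PE = mgh = (9.0)(12.9)(4.99872) = 580.351 J = 0.1387 kcal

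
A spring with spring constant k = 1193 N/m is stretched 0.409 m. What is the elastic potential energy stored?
PE = ½kx² = ½(1193)(0.409)² = 99.78 J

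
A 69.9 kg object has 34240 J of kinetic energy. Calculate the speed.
v = √(2·KE/m) = √(2·34240/69.9) = 31.3 m/s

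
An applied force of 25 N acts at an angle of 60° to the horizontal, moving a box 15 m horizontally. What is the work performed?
W = F·d·cosθ = (25)(15)cos(60°) = 187.5 J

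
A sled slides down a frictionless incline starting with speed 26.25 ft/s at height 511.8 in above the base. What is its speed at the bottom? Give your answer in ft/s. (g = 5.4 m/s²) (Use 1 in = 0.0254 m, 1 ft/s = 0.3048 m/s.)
Convert to SI: v₀ = 8.001 m/s, h = 12.9997 m
½mv₀² + mgh = ½mv² ⇒ v = √(v₀² + 2gh) = √(8.001² + 2·5.4·12.9997) = 14.2973 m/s = 46.91 ft/s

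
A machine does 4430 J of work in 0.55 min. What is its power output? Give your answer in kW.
Convert to SI: W = 4430.0 J, t = 33.0 s
P = W/t = 4430.0/33.0 = 134.242 W = 0.1342 kW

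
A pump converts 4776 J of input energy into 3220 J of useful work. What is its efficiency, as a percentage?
η = W_out/W_in = 3220/4776 = 67.42%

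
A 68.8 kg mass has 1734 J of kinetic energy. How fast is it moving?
v = √(2·KE/m) = √(2·1734/68.8) = 7.1 m/s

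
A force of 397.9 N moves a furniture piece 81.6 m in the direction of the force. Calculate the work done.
W = F·d = (397.9)(81.6) = 32470 J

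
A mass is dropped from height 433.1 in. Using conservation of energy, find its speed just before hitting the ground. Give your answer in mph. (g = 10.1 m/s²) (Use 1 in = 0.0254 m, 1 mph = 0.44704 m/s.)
Convert to SI: h = 11.0007 m
mgh = ½mv² ⇒ v = √(2gh) = √(2·10.1·11.0007) = 14.9069 m/s = 33.35 mph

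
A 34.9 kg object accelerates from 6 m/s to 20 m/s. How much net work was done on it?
W = ΔKE = ½m(v₂² − v₁²) = ½(34.9)(20² − 6²) = 6351.8 J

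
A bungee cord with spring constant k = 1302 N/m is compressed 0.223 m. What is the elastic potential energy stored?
PE = ½kx² = ½(1302)(0.223)² = 32.37 J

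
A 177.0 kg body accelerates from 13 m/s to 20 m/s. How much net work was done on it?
W = ΔKE = ½m(v₂² − v₁²) = ½(177.0)(20² − 13²) = 20443.5 J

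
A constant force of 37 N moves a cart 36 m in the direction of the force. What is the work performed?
W = F·d = (37)(36) = 1332 J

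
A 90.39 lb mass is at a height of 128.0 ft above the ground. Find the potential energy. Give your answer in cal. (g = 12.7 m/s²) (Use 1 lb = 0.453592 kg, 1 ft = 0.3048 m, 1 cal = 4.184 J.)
Convert to SI: m = 41.0002 kg, h = 39.0144 m
PE = mgh = (41.0002)(12.7)(39.0144) = 20314.9 J = 4855 cal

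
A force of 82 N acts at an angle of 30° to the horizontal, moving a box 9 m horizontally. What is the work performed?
W = F·d·cosθ = (82)(9)cos(30°) = 639.1 J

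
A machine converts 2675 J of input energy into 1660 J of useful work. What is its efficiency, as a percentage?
η = W_out/W_in = 1660/2675 = 62.06%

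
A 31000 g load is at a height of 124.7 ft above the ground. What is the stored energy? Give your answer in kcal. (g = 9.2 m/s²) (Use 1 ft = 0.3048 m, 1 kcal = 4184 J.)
Convert to SI: m = 31.0 kg, h = 38.0086 m
PE = mgh = (31.0)(9.2)(38.0086) = 10840.0 J = 2.591 kcal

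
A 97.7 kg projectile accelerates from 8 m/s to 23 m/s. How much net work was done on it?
W = ΔKE = ½m(v₂² − v₁²) = ½(97.7)(23² − 8²) = 22715.25 J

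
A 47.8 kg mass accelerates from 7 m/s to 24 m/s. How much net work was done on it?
W = ΔKE = ½m(v₂² − v₁²) = ½(47.8)(24² − 7²) = 12595.3 J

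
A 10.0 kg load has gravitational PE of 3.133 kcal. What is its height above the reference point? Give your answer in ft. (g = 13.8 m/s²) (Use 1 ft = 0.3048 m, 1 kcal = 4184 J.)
Convert to SI: m = 10.0 kg, PE = 13108.5 J
h = PE/(mg) = 13108.5/(10.0·13.8) = 94.9889 m = 311.6 ft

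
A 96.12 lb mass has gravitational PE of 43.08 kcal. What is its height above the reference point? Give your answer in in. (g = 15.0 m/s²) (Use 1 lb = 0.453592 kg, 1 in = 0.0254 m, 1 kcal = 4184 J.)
Convert to SI: m = 43.5993 kg, PE = 180247 J
h = PE/(mg) = 180247/(43.5993·15.0) = 275.611 m = 10850 in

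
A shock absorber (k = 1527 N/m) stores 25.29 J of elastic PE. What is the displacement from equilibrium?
x = √(2·PE/k) = √(2·25.29/1527) = 0.182 m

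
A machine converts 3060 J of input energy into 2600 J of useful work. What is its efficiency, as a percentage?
η = W_out/W_in = 2600/3060 = 84.97%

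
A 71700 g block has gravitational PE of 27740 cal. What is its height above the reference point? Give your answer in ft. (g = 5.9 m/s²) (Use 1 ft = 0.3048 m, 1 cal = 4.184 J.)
Convert to SI: m = 71.7 kg, PE = 116064 J
h = PE/(mg) = 116064/(71.7·5.9) = 274.364 m = 900.1 ft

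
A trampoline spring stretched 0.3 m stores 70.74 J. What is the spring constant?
k = 2·PE/x² = 2·70.74/(0.3)² = 1572 N/m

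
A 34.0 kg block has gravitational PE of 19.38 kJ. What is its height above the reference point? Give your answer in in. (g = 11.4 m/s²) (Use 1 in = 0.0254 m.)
Convert to SI: m = 34.0 kg, PE = 19380.0 J
h = PE/(mg) = 19380.0/(34.0·11.4) = 50.0 m = 1969 in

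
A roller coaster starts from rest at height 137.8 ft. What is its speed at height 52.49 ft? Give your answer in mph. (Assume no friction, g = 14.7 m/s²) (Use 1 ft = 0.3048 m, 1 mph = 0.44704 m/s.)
Convert to SI: h₁−h₂ = 26.0025 m
mgh₁ = mgh₂ + ½mv² ⇒ v = √(2g(h₁−h₂)) = √(2·14.7·26.0025) = 27.6491 m/s = 61.85 mph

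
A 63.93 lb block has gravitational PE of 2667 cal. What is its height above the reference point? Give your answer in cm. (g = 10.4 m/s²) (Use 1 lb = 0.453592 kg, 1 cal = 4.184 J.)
Convert to SI: m = 28.9981 kg, PE = 11158.7 J
h = PE/(mg) = 11158.7/(28.9981·10.4) = 37.0008 m = 3700 cm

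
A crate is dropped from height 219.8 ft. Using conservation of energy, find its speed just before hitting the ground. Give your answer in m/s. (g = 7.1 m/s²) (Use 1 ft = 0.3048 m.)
Convert to SI: h = 66.995 m
mgh = ½mv² ⇒ v = √(2gh) = √(2·7.1·66.995) = 30.84 m/s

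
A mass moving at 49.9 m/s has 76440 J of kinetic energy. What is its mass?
m = 2·KE/v² = 2·76440/(49.9)² = 61.4 kg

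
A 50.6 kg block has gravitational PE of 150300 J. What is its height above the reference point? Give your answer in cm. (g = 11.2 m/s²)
h = PE/(mg) = 150300/(50.6·11.2) = 265.21 m = 26520 cm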